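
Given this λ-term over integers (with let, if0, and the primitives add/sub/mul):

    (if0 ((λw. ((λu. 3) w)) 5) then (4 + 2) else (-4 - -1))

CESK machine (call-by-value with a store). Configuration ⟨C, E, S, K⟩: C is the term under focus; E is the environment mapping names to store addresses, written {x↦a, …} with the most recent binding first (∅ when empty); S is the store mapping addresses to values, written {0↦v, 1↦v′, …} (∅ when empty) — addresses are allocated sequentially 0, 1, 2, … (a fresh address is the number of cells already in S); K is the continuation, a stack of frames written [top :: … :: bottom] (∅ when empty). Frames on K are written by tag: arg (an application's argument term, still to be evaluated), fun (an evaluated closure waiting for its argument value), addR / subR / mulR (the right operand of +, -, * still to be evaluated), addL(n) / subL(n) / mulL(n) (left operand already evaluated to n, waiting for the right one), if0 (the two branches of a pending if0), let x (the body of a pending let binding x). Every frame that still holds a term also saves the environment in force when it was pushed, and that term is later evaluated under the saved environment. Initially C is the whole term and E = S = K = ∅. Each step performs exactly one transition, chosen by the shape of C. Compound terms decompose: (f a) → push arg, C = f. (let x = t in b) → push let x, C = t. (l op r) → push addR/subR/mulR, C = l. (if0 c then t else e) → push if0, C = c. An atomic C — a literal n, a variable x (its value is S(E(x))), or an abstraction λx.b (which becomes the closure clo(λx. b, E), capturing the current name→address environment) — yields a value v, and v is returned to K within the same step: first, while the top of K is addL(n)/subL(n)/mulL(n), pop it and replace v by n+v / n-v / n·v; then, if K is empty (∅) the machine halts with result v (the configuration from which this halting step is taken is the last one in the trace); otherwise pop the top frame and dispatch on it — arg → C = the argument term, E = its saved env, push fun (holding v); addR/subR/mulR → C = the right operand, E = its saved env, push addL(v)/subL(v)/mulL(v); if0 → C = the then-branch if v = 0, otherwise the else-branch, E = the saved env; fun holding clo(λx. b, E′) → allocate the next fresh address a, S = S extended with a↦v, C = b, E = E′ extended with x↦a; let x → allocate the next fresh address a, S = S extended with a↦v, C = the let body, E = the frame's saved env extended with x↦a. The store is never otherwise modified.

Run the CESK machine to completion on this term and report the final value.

Answer: -3

Derivation:
[0] <C=(if0 ((λw. ((λu. 3) w)) 5) then (4 + 2) else (-4 - -1)), E=∅, S=∅, K=∅>
[1] <C=((λw. ((λu. 3) w)) 5), E=∅, S=∅, K=[if0]>
[2] <C=(λw. ((λu. 3) w)), E=∅, S=∅, K=[arg :: if0]>
[3] <C=5, E=∅, S=∅, K=[fun :: if0]>
[4] <C=((λu. 3) w), E={w↦0}, S={0↦5}, K=[if0]>
[5] <C=(λu. 3), E={w↦0}, S={0↦5}, K=[arg :: if0]>
[6] <C=w, E={w↦0}, S={0↦5}, K=[fun :: if0]>
[7] <C=3, E={u↦1, w↦0}, S={0↦5, 1↦5}, K=[if0]>
[8] <C=(-4 - -1), E=∅, S={0↦5, 1↦5}, K=∅>
[9] <C=-4, E=∅, S={0↦5, 1↦5}, K=[subR]>
[10] <C=-1, E=∅, S={0↦5, 1↦5}, K=[subL(-4)]>
→ final value -3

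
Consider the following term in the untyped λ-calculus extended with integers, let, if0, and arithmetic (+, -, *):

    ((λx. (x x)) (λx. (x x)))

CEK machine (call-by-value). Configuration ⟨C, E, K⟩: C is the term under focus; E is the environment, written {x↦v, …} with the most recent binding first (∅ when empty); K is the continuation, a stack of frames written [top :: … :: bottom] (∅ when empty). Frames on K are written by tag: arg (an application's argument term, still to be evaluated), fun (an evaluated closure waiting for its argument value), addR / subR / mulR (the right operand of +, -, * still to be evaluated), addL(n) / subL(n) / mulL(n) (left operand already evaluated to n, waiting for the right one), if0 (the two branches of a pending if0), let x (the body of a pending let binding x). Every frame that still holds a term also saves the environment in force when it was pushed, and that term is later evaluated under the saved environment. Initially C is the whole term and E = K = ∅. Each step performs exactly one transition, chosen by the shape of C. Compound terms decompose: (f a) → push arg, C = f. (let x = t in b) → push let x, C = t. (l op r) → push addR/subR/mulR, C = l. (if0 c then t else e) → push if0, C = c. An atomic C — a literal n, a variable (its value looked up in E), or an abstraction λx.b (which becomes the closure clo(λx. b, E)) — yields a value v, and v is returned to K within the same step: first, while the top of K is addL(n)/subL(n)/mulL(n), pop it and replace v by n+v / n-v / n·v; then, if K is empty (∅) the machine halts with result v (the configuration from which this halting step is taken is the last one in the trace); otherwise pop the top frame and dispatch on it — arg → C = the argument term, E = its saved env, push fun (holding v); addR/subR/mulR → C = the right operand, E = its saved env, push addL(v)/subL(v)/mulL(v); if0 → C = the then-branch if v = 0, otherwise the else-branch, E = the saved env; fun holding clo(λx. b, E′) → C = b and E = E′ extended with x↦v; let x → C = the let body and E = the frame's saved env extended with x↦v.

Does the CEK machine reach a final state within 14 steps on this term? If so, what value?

Answer: DIVERGES (no final state within 14 steps)

Derivation:
step 0: <C=((λx. (x x)) (λx. (x x))), E=∅, K=∅>
step 1: <C=(λx. (x x)), E=∅, K=[arg]>
step 2: <C=(λx. (x x)), E=∅, K=[fun]>
step 3: <C=(x x), E={x↦clo(λx. (x x), ∅)}, K=∅>
step 4: <C=x, E={x↦clo(λx. (x x), ∅)}, K=[arg]>
step 5: <C=x, E={x↦clo(λx. (x x), ∅)}, K=[fun]>
… configuration repeats with period 3 (steps 3–5 recur indefinitely) …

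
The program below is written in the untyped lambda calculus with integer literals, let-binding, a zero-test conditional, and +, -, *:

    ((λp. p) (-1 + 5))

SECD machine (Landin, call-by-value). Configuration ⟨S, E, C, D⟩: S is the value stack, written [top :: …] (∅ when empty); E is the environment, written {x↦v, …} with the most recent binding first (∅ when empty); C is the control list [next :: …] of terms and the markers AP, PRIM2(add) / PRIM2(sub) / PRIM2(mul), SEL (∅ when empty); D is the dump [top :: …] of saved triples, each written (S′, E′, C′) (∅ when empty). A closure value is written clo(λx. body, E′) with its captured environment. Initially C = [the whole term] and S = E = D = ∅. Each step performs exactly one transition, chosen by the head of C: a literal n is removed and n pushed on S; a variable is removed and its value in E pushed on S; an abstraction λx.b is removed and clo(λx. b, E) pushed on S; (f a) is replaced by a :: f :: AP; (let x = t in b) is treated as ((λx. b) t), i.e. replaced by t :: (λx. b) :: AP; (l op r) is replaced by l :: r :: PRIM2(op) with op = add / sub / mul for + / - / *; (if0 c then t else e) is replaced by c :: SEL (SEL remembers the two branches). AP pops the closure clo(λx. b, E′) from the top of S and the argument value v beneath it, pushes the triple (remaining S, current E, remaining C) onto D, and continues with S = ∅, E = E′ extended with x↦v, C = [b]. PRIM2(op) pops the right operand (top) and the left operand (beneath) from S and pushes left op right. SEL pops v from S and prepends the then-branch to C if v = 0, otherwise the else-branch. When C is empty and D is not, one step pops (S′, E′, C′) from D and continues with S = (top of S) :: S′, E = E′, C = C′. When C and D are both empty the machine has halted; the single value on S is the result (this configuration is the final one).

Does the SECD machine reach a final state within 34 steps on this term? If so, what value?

Answer: 4

Derivation:
0. <S=∅, E=∅, C=[((λp. p) (-1 + 5))], D=∅>
1. <S=∅, E=∅, C=[(-1 + 5) :: (λp. p) :: AP], D=∅>
2. <S=∅, E=∅, C=[-1 :: 5 :: PRIM2(add) :: (λp. p) :: AP], D=∅>
3. <S=[-1], E=∅, C=[5 :: PRIM2(add) :: (λp. p) :: AP], D=∅>
4. <S=[5 :: -1], E=∅, C=[PRIM2(add) :: (λp. p) :: AP], D=∅>
5. <S=[4], E=∅, C=[(λp. p) :: AP], D=∅>
6. <S=[clo(λp. p, ∅) :: 4], E=∅, C=[AP], D=∅>
7. <S=∅, E={p↦4}, C=[p], D=[(∅, ∅, ∅)]>
8. <S=[4], E={p↦4}, C=∅, D=[(∅, ∅, ∅)]>
9. <S=[4], E=∅, C=∅, D=∅>
→ final value 4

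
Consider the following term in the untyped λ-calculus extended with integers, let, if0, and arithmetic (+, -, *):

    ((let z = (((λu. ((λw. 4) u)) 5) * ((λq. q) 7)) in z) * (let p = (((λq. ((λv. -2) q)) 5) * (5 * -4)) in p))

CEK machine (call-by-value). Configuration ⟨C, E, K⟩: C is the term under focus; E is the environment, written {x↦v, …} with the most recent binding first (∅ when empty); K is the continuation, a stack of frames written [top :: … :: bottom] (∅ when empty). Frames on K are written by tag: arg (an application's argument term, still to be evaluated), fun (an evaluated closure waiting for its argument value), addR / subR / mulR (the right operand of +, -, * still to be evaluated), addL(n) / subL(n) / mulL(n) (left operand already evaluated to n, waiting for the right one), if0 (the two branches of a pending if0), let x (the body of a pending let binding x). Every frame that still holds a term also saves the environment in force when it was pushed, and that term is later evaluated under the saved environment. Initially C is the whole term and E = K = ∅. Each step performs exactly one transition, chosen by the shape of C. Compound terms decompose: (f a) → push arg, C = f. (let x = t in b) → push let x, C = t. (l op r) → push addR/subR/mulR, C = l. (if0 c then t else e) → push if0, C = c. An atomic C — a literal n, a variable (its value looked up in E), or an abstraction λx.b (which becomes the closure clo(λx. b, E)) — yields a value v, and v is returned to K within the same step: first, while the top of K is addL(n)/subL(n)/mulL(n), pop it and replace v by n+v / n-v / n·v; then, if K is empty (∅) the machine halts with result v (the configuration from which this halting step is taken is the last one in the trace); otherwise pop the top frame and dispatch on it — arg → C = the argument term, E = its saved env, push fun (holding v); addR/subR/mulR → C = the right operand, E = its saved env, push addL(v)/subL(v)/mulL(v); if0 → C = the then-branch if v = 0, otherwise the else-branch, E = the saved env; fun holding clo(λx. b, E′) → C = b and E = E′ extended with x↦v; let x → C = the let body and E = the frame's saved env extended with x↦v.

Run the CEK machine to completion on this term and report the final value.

Answer: 1120

Derivation:
0. ⟨C=((let z = (((λu. ((λw. 4) u)) 5) * ((λq. q) 7)) in z) * (let p = (((λq. ((λv. -2) q)) 5) * (5 * -4)) in p)); E=∅; K=∅⟩
1. ⟨C=(let z = (((λu. ((λw. 4) u)) 5) * ((λq. q) 7)) in z); E=∅; K=[mulR]⟩
2. ⟨C=(((λu. ((λw. 4) u)) 5) * ((λq. q) 7)); E=∅; K=[let z :: mulR]⟩
3. ⟨C=((λu. ((λw. 4) u)) 5); E=∅; K=[mulR :: let z :: mulR]⟩
4. ⟨C=(λu. ((λw. 4) u)); E=∅; K=[arg :: mulR :: let z :: mulR]⟩
5. ⟨C=5; E=∅; K=[fun :: mulR :: let z :: mulR]⟩
6. ⟨C=((λw. 4) u); E={u↦5}; K=[mulR :: let z :: mulR]⟩
7. ⟨C=(λw. 4); E={u↦5}; K=[arg :: mulR :: let z :: mulR]⟩
8. ⟨C=u; E={u↦5}; K=[fun :: mulR :: let z :: mulR]⟩
9. ⟨C=4; E={w↦5, u↦5}; K=[mulR :: let z :: mulR]⟩
10. ⟨C=((λq. q) 7); E=∅; K=[mulL(4) :: let z :: mulR]⟩
11. ⟨C=(λq. q); E=∅; K=[arg :: mulL(4) :: let z :: mulR]⟩
12. ⟨C=7; E=∅; K=[fun :: mulL(4) :: let z :: mulR]⟩
13. ⟨C=q; E={q↦7}; K=[mulL(4) :: let z :: mulR]⟩
14. ⟨C=z; E={z↦28}; K=[mulR]⟩
15. ⟨C=(let p = (((λq. ((λv. -2) q)) 5) * (5 * -4)) in p); E=∅; K=[mulL(28)]⟩
16. ⟨C=(((λq. ((λv. -2) q)) 5) * (5 * -4)); E=∅; K=[let p :: mulL(28)]⟩
17. ⟨C=((λq. ((λv. -2) q)) 5); E=∅; K=[mulR :: let p :: mulL(28)]⟩
18. ⟨C=(λq. ((λv. -2) q)); E=∅; K=[arg :: mulR :: let p :: mulL(28)]⟩
19. ⟨C=5; E=∅; K=[fun :: mulR :: let p :: mulL(28)]⟩
20. ⟨C=((λv. -2) q); E={q↦5}; K=[mulR :: let p :: mulL(28)]⟩
21. ⟨C=(λv. -2); E={q↦5}; K=[arg :: mulR :: let p :: mulL(28)]⟩
22. ⟨C=q; E={q↦5}; K=[fun :: mulR :: let p :: mulL(28)]⟩
23. ⟨C=-2; E={v↦5, q↦5}; K=[mulR :: let p :: mulL(28)]⟩
24. ⟨C=(5 * -4); E=∅; K=[mulL(-2) :: let p :: mulL(28)]⟩
25. ⟨C=5; E=∅; K=[mulR :: mulL(-2) :: let p :: mulL(28)]⟩
26. ⟨C=-4; E=∅; K=[mulL(5) :: mulL(-2) :: let p :: mulL(28)]⟩
27. ⟨C=p; E={p↦40}; K=[mulL(28)]⟩
→ final value 1120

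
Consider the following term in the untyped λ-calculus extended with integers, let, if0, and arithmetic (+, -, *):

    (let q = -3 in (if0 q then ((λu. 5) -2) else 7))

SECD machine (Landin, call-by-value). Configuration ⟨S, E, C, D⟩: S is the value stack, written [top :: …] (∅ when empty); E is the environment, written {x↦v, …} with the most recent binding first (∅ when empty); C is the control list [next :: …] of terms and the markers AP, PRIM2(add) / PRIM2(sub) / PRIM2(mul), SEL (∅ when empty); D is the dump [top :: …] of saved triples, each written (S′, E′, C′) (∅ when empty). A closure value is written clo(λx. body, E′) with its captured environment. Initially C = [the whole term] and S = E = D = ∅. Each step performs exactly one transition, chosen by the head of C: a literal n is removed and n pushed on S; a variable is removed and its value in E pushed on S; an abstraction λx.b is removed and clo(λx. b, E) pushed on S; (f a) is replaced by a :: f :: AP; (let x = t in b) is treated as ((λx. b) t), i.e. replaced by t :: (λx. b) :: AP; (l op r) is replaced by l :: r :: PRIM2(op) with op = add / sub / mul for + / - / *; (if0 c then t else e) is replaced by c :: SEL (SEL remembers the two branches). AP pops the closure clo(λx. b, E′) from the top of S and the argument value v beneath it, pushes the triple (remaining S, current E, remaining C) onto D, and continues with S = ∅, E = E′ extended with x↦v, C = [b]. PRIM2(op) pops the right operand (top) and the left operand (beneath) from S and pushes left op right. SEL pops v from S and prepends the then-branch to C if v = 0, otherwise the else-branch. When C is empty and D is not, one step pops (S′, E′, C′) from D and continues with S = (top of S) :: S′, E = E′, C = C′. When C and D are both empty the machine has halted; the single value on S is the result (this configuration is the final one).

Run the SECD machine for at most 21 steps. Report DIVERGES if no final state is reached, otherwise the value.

Answer: 7

Derivation:
step 0: <S=∅, E=∅, C=[(let q = -3 in (if0 q then ((λu. 5) -2) else 7))], D=∅>
step 1: <S=∅, E=∅, C=[-3 :: (λq. (if0 q then ((λu. 5) -2) else 7)) :: AP], D=∅>
step 2: <S=[-3], E=∅, C=[(λq. (if0 q then ((λu. 5) -2) else 7)) :: AP], D=∅>
step 3: <S=[clo(λq. (if0 q then ((λu. 5) -2) else 7), ∅) :: -3], E=∅, C=[AP], D=∅>
step 4: <S=∅, E={q↦-3}, C=[(if0 q then ((λu. 5) -2) else 7)], D=[(∅, ∅, ∅)]>
step 5: <S=∅, E={q↦-3}, C=[q :: SEL], D=[(∅, ∅, ∅)]>
step 6: <S=[-3], E={q↦-3}, C=[SEL], D=[(∅, ∅, ∅)]>
step 7: <S=∅, E={q↦-3}, C=[7], D=[(∅, ∅, ∅)]>
step 8: <S=[7], E={q↦-3}, C=∅, D=[(∅, ∅, ∅)]>
step 9: <S=[7], E=∅, C=∅, D=∅>
→ final value 7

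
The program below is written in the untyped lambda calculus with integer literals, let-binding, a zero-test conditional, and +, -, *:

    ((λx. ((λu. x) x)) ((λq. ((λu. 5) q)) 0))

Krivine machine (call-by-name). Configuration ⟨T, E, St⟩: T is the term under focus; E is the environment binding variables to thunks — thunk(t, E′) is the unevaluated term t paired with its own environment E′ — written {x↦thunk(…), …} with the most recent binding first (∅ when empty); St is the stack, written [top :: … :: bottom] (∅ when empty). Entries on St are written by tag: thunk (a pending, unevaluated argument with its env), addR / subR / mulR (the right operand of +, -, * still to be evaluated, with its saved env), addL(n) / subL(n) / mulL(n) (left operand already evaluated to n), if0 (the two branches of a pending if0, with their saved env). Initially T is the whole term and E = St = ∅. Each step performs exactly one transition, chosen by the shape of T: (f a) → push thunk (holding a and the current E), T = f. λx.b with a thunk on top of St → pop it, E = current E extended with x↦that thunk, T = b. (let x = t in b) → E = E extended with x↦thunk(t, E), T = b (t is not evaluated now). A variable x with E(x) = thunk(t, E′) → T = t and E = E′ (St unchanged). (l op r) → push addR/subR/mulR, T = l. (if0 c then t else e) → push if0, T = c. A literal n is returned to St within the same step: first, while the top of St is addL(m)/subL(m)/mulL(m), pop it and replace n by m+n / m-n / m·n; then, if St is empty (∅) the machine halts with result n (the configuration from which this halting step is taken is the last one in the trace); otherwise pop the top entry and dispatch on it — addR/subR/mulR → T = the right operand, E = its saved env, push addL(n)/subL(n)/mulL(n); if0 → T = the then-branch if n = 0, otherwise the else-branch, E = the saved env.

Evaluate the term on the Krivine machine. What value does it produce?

Answer: 5

Machine steps:
[0] [T=((λx. ((λu. x) x)) ((λq. ((λu. 5) q)) 0)) | E=∅ | St=∅]
[1] [T=(λx. ((λu. x) x)) | E=∅ | St=[thunk]]
[2] [T=((λu. x) x) | E={x↦thunk(((λq. ((λu. 5) q)) 0), ∅)} | St=∅]
[3] [T=(λu. x) | E={x↦thunk(((λq. ((λu. 5) q)) 0), ∅)} | St=[thunk]]
[4] [T=x | E={u↦thunk(x, {x↦thunk(((λq. ((λu. 5) q)) 0), ∅)}), x↦thunk(((λq. ((λu. 5) q)) 0), ∅)} | St=∅]
[5] [T=((λq. ((λu. 5) q)) 0) | E=∅ | St=∅]
[6] [T=(λq. ((λu. 5) q)) | E=∅ | St=[thunk]]
[7] [T=((λu. 5) q) | E={q↦thunk(0, ∅)} | St=∅]
[8] [T=(λu. 5) | E={q↦thunk(0, ∅)} | St=[thunk]]
[9] [T=5 | E={u↦thunk(q, {q↦thunk(0, ∅)}), q↦thunk(0, ∅)} | St=∅]
→ final value 5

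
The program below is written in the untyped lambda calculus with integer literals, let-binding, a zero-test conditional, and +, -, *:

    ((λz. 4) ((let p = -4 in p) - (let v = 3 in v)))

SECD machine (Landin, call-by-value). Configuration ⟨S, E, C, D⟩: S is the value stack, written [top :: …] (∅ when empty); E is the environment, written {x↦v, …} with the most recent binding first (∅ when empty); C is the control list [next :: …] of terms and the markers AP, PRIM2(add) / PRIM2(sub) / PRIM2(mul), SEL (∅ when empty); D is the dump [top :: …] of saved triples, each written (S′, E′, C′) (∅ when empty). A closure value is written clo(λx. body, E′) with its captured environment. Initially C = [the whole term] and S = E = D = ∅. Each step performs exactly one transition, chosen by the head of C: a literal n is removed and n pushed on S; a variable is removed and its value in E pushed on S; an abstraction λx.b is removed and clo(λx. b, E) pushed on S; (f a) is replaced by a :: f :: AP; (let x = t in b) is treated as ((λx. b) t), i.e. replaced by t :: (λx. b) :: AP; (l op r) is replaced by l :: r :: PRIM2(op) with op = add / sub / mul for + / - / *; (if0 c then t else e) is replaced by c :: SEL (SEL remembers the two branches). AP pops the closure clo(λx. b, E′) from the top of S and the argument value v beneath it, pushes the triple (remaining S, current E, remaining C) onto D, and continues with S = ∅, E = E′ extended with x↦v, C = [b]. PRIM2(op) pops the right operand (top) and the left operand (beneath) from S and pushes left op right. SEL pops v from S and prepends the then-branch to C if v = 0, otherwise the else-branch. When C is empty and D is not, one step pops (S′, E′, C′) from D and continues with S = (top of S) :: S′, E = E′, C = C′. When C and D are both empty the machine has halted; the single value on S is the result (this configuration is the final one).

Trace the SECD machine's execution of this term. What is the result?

[0] <S=∅, E=∅, C=[((λz. 4) ((let p = -4 in p) - (let v = 3 in v)))], D=∅>
[1] <S=∅, E=∅, C=[((let p = -4 in p) - (let v = 3 in v)) :: (λz. 4) :: AP], D=∅>
[2] <S=∅, E=∅, C=[(let p = -4 in p) :: (let v = 3 in v) :: PRIM2(sub) :: (λz. 4) :: AP], D=∅>
[3] <S=∅, E=∅, C=[-4 :: (λp. p) :: AP :: (let v = 3 in v) :: PRIM2(sub) :: (λz. 4) :: AP], D=∅>
[4] <S=[-4], E=∅, C=[(λp. p) :: AP :: (let v = 3 in v) :: PRIM2(sub) :: (λz. 4) :: AP], D=∅>
[5] <S=[clo(λp. p, ∅) :: -4], E=∅, C=[AP :: (let v = 3 in v) :: PRIM2(sub) :: (λz. 4) :: AP], D=∅>
[6] <S=∅, E={p↦-4}, C=[p], D=[(∅, ∅, [(let v = 3 in v) :: PRIM2(sub) :: (λz. 4) :: AP])]>
[7] <S=[-4], E={p↦-4}, C=∅, D=[(∅, ∅, [(let v = 3 in v) :: PRIM2(sub) :: (λz. 4) :: AP])]>
[8] <S=[-4], E=∅, C=[(let v = 3 in v) :: PRIM2(sub) :: (λz. 4) :: AP], D=∅>
[9] <S=[-4], E=∅, C=[3 :: (λv. v) :: AP :: PRIM2(sub) :: (λz. 4) :: AP], D=∅>
[10] <S=[3 :: -4], E=∅, C=[(λv. v) :: AP :: PRIM2(sub) :: (λz. 4) :: AP], D=∅>
[11] <S=[clo(λv. v, ∅) :: 3 :: -4], E=∅, C=[AP :: PRIM2(sub) :: (λz. 4) :: AP], D=∅>
[12] <S=∅, E={v↦3}, C=[v], D=[([-4], ∅, [PRIM2(sub) :: (λz. 4) :: AP])]>
[13] <S=[3], E={v↦3}, C=∅, D=[([-4], ∅, [PRIM2(sub) :: (λz. 4) :: AP])]>
[14] <S=[3 :: -4], E=∅, C=[PRIM2(sub) :: (λz. 4) :: AP], D=∅>
[15] <S=[-7], E=∅, C=[(λz. 4) :: AP], D=∅>
[16] <S=[clo(λz. 4, ∅) :: -7], E=∅, C=[AP], D=∅>
[17] <S=∅, E={z↦-7}, C=[4], D=[(∅, ∅, ∅)]>
[18] <S=[4], E={z↦-7}, C=∅, D=[(∅, ∅, ∅)]>
[19] <S=[4], E=∅, C=∅, D=∅>
→ final value 4

Answer: 4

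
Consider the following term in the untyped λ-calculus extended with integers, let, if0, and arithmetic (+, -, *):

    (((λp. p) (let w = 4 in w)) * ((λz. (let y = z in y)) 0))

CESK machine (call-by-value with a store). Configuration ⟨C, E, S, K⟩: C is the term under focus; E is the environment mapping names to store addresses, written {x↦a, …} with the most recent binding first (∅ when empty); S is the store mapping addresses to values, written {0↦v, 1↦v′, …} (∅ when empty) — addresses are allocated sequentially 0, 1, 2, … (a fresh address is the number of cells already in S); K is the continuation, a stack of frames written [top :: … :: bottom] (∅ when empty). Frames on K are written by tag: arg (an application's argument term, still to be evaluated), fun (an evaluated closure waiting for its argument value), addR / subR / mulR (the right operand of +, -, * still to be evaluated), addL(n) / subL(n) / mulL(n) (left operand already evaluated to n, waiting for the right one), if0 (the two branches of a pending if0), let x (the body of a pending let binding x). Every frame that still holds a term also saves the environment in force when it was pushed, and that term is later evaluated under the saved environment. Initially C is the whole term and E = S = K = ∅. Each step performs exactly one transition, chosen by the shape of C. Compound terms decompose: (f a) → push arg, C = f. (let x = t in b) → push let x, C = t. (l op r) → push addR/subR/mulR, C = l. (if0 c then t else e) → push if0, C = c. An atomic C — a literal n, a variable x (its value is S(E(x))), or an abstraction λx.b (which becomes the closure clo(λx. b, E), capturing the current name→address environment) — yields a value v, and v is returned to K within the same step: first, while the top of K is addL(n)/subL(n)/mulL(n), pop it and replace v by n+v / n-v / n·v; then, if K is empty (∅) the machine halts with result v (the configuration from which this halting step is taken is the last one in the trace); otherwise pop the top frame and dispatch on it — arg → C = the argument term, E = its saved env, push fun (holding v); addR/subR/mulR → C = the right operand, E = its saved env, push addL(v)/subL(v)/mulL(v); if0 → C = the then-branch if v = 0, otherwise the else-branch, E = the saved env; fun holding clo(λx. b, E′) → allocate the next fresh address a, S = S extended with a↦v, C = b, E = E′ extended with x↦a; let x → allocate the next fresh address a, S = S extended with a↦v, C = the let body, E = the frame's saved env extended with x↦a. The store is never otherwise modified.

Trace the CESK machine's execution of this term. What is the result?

Answer: 0

Execution trace:
[0] ⟨C=(((λp. p) (let w = 4 in w)) * ((λz. (let y = z in y)) 0)); E=∅; S=∅; K=∅⟩
[1] ⟨C=((λp. p) (let w = 4 in w)); E=∅; S=∅; K=[mulR]⟩
[2] ⟨C=(λp. p); E=∅; S=∅; K=[arg :: mulR]⟩
[3] ⟨C=(let w = 4 in w); E=∅; S=∅; K=[fun :: mulR]⟩
[4] ⟨C=4; E=∅; S=∅; K=[let w :: fun :: mulR]⟩
[5] ⟨C=w; E={w↦0}; S={0↦4}; K=[fun :: mulR]⟩
[6] ⟨C=p; E={p↦1}; S={0↦4, 1↦4}; K=[mulR]⟩
[7] ⟨C=((λz. (let y = z in y)) 0); E=∅; S={0↦4, 1↦4}; K=[mulL(4)]⟩
[8] ⟨C=(λz. (let y = z in y)); E=∅; S={0↦4, 1↦4}; K=[arg :: mulL(4)]⟩
[9] ⟨C=0; E=∅; S={0↦4, 1↦4}; K=[fun :: mulL(4)]⟩
[10] ⟨C=(let y = z in y); E={z↦2}; S={0↦4, 1↦4, 2↦0}; K=[mulL(4)]⟩
[11] ⟨C=z; E={z↦2}; S={0↦4, 1↦4, 2↦0}; K=[let y :: mulL(4)]⟩
[12] ⟨C=y; E={y↦3, z↦2}; S={0↦4, 1↦4, 2↦0, 3↦0}; K=[mulL(4)]⟩
→ final value 0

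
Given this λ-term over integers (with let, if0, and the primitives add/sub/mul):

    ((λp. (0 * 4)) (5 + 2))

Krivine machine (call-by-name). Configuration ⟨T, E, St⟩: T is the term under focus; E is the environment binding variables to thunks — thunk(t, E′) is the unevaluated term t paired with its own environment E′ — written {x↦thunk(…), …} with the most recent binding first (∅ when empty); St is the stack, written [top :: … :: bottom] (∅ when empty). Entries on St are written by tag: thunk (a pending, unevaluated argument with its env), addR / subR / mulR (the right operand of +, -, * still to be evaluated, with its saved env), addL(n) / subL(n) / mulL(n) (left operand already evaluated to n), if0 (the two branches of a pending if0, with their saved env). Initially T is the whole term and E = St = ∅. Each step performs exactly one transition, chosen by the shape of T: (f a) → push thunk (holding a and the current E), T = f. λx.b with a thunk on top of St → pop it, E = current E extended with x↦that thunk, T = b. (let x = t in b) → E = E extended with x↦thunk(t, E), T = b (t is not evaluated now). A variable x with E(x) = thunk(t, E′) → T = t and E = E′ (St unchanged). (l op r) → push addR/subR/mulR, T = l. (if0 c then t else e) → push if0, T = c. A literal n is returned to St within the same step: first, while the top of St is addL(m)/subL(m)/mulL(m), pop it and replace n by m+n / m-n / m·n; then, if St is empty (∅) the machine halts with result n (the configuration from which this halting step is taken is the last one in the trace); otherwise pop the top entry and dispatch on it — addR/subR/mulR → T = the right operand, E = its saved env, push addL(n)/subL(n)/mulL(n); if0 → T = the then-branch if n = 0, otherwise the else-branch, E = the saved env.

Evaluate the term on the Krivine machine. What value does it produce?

step 0: [T=((λp. (0 * 4)) (5 + 2)) | E=∅ | St=∅]
step 1: [T=(λp. (0 * 4)) | E=∅ | St=[thunk]]
step 2: [T=(0 * 4) | E={p↦thunk((5 + 2), ∅)} | St=∅]
step 3: [T=0 | E={p↦thunk((5 + 2), ∅)} | St=[mulR]]
step 4: [T=4 | E={p↦thunk((5 + 2), ∅)} | St=[mulL(0)]]
→ final value 0

Answer: 0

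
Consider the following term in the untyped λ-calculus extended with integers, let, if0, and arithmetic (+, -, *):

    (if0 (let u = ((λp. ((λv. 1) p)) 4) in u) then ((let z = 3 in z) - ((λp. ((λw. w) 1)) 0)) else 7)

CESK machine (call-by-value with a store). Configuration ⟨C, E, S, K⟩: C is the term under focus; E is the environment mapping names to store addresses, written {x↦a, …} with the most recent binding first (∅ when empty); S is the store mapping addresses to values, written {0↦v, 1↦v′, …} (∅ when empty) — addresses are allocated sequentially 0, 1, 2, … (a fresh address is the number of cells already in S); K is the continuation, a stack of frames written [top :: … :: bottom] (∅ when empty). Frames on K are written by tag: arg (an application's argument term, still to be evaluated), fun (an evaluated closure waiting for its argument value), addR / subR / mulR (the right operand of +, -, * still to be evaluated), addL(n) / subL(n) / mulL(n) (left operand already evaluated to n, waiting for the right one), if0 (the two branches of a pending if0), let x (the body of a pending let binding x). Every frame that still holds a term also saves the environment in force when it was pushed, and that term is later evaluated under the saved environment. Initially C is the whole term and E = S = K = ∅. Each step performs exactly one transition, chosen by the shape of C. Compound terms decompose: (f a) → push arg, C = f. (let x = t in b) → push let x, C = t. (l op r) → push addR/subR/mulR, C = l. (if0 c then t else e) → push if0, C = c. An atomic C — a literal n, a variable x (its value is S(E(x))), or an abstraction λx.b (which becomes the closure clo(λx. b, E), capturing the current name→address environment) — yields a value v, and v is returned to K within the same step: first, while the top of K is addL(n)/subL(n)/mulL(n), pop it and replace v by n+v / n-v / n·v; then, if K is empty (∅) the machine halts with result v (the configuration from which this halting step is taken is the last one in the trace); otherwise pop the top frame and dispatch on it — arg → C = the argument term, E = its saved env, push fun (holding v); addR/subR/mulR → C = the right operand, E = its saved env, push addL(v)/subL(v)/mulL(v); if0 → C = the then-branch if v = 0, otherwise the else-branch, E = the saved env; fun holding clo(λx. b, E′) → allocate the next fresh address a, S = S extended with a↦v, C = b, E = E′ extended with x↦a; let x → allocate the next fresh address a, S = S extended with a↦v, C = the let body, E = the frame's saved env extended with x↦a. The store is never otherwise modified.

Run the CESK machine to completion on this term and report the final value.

Answer: 7

Machine steps:
[0] [C=(if0 (let u = ((λp. ((λv. 1) p)) 4) in u) then ((let z = 3 in z) - ((λp. ((λw. w) 1)) 0)) else 7) | E=∅ | S=∅ | K=∅]
[1] [C=(let u = ((λp. ((λv. 1) p)) 4) in u) | E=∅ | S=∅ | K=[if0]]
[2] [C=((λp. ((λv. 1) p)) 4) | E=∅ | S=∅ | K=[let u :: if0]]
[3] [C=(λp. ((λv. 1) p)) | E=∅ | S=∅ | K=[arg :: let u :: if0]]
[4] [C=4 | E=∅ | S=∅ | K=[fun :: let u :: if0]]
[5] [C=((λv. 1) p) | E={p↦0} | S={0↦4} | K=[let u :: if0]]
[6] [C=(λv. 1) | E={p↦0} | S={0↦4} | K=[arg :: let u :: if0]]
[7] [C=p | E={p↦0} | S={0↦4} | K=[fun :: let u :: if0]]
[8] [C=1 | E={v↦1, p↦0} | S={0↦4, 1↦4} | K=[let u :: if0]]
[9] [C=u | E={u↦2} | S={0↦4, 1↦4, 2↦1} | K=[if0]]
[10] [C=7 | E=∅ | S={0↦4, 1↦4, 2↦1} | K=∅]
→ final value 7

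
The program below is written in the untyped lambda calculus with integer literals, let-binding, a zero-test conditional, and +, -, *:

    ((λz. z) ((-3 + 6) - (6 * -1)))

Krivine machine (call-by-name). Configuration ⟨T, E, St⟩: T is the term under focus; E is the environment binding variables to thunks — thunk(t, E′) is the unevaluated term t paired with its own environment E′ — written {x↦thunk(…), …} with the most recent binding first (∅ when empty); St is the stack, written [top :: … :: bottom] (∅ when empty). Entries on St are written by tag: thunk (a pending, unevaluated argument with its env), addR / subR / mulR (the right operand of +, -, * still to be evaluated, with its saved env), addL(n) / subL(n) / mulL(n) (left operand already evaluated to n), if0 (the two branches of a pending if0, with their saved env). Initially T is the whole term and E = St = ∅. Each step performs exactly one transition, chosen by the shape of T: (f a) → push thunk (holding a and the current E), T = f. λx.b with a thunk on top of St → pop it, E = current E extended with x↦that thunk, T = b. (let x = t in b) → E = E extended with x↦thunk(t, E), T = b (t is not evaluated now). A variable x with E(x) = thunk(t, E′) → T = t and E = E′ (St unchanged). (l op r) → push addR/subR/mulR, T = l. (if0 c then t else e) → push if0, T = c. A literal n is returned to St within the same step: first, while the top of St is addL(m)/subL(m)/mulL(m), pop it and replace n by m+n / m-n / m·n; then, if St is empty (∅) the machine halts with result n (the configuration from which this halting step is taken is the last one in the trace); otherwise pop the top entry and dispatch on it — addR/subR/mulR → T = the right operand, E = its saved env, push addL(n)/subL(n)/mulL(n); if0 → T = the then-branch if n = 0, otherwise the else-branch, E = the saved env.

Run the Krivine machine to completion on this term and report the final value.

0. ⟨T=((λz. z) ((-3 + 6) - (6 * -1))); E=∅; St=∅⟩
1. ⟨T=(λz. z); E=∅; St=[thunk]⟩
2. ⟨T=z; E={z↦thunk(((-3 + 6) - (6 * -1)), ∅)}; St=∅⟩
3. ⟨T=((-3 + 6) - (6 * -1)); E=∅; St=∅⟩
4. ⟨T=(-3 + 6); E=∅; St=[subR]⟩
5. ⟨T=-3; E=∅; St=[addR :: subR]⟩
6. ⟨T=6; E=∅; St=[addL(-3) :: subR]⟩
7. ⟨T=(6 * -1); E=∅; St=[subL(3)]⟩
8. ⟨T=6; E=∅; St=[mulR :: subL(3)]⟩
9. ⟨T=-1; E=∅; St=[mulL(6) :: subL(3)]⟩
→ final value 9

Answer: 9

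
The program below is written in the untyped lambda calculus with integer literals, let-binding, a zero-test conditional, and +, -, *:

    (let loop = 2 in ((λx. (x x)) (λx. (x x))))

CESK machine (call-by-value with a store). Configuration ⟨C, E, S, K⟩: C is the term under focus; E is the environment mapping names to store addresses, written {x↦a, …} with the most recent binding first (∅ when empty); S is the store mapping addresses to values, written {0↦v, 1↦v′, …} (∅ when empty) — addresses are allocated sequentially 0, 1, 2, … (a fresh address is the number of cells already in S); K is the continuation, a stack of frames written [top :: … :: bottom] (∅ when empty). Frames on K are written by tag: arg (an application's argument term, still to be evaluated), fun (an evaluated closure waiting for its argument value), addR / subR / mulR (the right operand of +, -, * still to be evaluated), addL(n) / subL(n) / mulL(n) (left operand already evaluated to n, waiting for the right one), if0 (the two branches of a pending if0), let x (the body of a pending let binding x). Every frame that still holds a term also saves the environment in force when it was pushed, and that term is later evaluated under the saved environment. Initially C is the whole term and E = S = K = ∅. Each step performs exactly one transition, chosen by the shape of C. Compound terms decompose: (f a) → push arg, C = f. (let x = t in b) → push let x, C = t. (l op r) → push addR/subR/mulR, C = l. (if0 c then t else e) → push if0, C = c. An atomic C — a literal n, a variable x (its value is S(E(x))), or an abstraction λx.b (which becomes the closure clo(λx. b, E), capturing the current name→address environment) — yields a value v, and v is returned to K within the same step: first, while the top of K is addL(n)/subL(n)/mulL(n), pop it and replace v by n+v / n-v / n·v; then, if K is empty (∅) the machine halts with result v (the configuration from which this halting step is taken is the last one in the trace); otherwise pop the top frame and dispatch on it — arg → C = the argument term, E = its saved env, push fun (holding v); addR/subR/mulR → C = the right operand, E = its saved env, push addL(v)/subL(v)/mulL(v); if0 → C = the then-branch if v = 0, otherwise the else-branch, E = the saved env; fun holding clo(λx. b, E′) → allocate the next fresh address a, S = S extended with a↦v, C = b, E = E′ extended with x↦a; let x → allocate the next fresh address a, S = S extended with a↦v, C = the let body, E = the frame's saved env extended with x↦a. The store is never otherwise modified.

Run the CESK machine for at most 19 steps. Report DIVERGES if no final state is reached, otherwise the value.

Answer: DIVERGES (no final state within 19 steps)

Machine steps:
step 0: [C=(let loop = 2 in ((λx. (x x)) (λx. (x x)))) | E=∅ | S=∅ | K=∅]
step 1: [C=2 | E=∅ | S=∅ | K=[let loop]]
step 2: [C=((λx. (x x)) (λx. (x x))) | E={loop↦0} | S={0↦2} | K=∅]
step 3: [C=(λx. (x x)) | E={loop↦0} | S={0↦2} | K=[arg]]
step 4: [C=(λx. (x x)) | E={loop↦0} | S={0↦2} | K=[fun]]
step 5: [C=(x x) | E={x↦1, loop↦0} | S={0↦2, 1↦clo(λx. (x x), {loop↦0})} | K=∅]
step 6: [C=x | E={x↦1, loop↦0} | S={0↦2, 1↦clo(λx. (x x), {loop↦0})} | K=[arg]]
step 7: [C=x | E={x↦1, loop↦0} | S={0↦2, 1↦clo(λx. (x x), {loop↦0})} | K=[fun]]
step 8: [C=(x x) | E={x↦2, loop↦0} | S={0↦2, 1↦clo(λx. (x x), {loop↦0}), 2↦clo(λx. (x x), {loop↦0})} | K=∅]
step 9: [C=x | E={x↦2, loop↦0} | S={0↦2, 1↦clo(λx. (x x), {loop↦0}), 2↦clo(λx. (x x), {loop↦0})} | K=[arg]]
step 10: [C=x | E={x↦2, loop↦0} | S={0↦2, 1↦clo(λx. (x x), {loop↦0}), 2↦clo(λx. (x x), {loop↦0})} | K=[fun]]
step 11: [C=(x x) | E={x↦3, loop↦0} | S={0↦2, 1↦clo(λx. (x x), {loop↦0}), 2↦clo(λx. (x x), {loop↦0}), 3↦clo(λx. (x x), {loop↦0})} | K=∅]
step 12: [C=x | E={x↦3, loop↦0} | S={0↦2, 1↦clo(λx. (x x), {loop↦0}), 2↦clo(λx. (x x), {loop↦0}), 3↦clo(λx. (x x), {loop↦0})} | K=[arg]]
step 13: [C=x | E={x↦3, loop↦0} | S={0↦2, 1↦clo(λx. (x x), {loop↦0}), 2↦clo(λx. (x x), {loop↦0}), 3↦clo(λx. (x x), {loop↦0})} | K=[fun]]
step 14: [C=(x x) | E={x↦4, loop↦0} | S={0↦2, 1↦clo(λx. (x x), {loop↦0}), 2↦clo(λx. (x x), {loop↦0}), 3↦clo(λx. (x x), {loop↦0}), 4↦clo(λx. (x x), {loop↦0})} | K=∅]
step 15: [C=x | E={x↦4, loop↦0} | S={0↦2, 1↦clo(λx. (x x), {loop↦0}), 2↦clo(λx. (x x), {loop↦0}), 3↦clo(λx. (x x), {loop↦0}), 4↦clo(λx. (x x), {loop↦0})} | K=[arg]]
step 16: [C=x | E={x↦4, loop↦0} | S={0↦2, 1↦clo(λx. (x x), {loop↦0}), 2↦clo(λx. (x x), {loop↦0}), 3↦clo(λx. (x x), {loop↦0}), 4↦clo(λx. (x x), {loop↦0})} | K=[fun]]
step 17: [C=(x x) | E={x↦5, loop↦0} | S={0↦2, 1↦clo(λx. (x x), {loop↦0}), 2↦clo(λx. (x x), {loop↦0}), 3↦clo(λx. (x x), {loop↦0}), 4↦clo(λx. (x x), {loop↦0}), 5↦clo(λx. (x x), {loop↦0})} | K=∅]
step 18: [C=x | E={x↦5, loop↦0} | S={0↦2, 1↦clo(λx. (x x), {loop↦0}), 2↦clo(λx. (x x), {loop↦0}), 3↦clo(λx. (x x), {loop↦0}), 4↦clo(λx. (x x), {loop↦0}), 5↦clo(λx. (x x), {loop↦0})} | K=[arg]]
step 19: [C=x | E={x↦5, loop↦0} | S={0↦2, 1↦clo(λx. (x x), {loop↦0}), 2↦clo(λx. (x x), {loop↦0}), 3↦clo(λx. (x x), {loop↦0}), 4↦clo(λx. (x x), {loop↦0}), 5↦clo(λx. (x x), {loop↦0})} | K=[fun]]
→ 19 transitions taken and the configuration is still not final: no result within 19 steps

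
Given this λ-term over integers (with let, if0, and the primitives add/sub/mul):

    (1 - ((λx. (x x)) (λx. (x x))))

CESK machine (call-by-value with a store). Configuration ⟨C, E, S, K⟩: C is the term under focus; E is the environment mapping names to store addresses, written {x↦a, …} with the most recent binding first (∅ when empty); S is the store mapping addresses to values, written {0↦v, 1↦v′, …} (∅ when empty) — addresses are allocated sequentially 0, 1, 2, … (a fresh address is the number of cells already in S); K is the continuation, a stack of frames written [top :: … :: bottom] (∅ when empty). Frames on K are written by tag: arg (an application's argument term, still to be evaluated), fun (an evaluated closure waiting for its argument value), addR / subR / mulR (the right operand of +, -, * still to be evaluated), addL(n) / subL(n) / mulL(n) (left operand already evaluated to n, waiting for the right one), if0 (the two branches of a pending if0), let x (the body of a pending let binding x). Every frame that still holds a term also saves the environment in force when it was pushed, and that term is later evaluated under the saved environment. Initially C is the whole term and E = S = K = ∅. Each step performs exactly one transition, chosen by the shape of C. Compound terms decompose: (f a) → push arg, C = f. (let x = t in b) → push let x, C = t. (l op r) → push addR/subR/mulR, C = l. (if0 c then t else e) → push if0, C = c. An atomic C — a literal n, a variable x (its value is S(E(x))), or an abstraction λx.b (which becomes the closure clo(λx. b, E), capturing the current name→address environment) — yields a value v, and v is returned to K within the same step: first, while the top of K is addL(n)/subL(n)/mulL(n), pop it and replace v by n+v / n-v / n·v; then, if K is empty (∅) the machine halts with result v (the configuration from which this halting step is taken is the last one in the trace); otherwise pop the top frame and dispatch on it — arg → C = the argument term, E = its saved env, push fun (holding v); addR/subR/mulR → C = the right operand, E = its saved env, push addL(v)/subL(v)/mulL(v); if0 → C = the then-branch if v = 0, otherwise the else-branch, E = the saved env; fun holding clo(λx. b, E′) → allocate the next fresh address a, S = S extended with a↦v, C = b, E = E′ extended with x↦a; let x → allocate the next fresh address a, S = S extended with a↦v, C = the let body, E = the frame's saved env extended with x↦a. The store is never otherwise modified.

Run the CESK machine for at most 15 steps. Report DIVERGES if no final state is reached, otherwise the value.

Answer: DIVERGES (no final state within 15 steps)

Machine steps:
[0] <C=(1 - ((λx. (x x)) (λx. (x x)))), E=∅, S=∅, K=∅>
[1] <C=1, E=∅, S=∅, K=[subR]>
[2] <C=((λx. (x x)) (λx. (x x))), E=∅, S=∅, K=[subL(1)]>
[3] <C=(λx. (x x)), E=∅, S=∅, K=[arg :: subL(1)]>
[4] <C=(λx. (x x)), E=∅, S=∅, K=[fun :: subL(1)]>
[5] <C=(x x), E={x↦0}, S={0↦clo(λx. (x x), ∅)}, K=[subL(1)]>
[6] <C=x, E={x↦0}, S={0↦clo(λx. (x x), ∅)}, K=[arg :: subL(1)]>
[7] <C=x, E={x↦0}, S={0↦clo(λx. (x x), ∅)}, K=[fun :: subL(1)]>
[8] <C=(x x), E={x↦1}, S={0↦clo(λx. (x x), ∅), 1↦clo(λx. (x x), ∅)}, K=[subL(1)]>
[9] <C=x, E={x↦1}, S={0↦clo(λx. (x x), ∅), 1↦clo(λx. (x x), ∅)}, K=[arg :: subL(1)]>
[10] <C=x, E={x↦1}, S={0↦clo(λx. (x x), ∅), 1↦clo(λx. (x x), ∅)}, K=[fun :: subL(1)]>
[11] <C=(x x), E={x↦2}, S={0↦clo(λx. (x x), ∅), 1↦clo(λx. (x x), ∅), 2↦clo(λx. (x x), ∅)}, K=[subL(1)]>
[12] <C=x, E={x↦2}, S={0↦clo(λx. (x x), ∅), 1↦clo(λx. (x x), ∅), 2↦clo(λx. (x x), ∅)}, K=[arg :: subL(1)]>
[13] <C=x, E={x↦2}, S={0↦clo(λx. (x x), ∅), 1↦clo(λx. (x x), ∅), 2↦clo(λx. (x x), ∅)}, K=[fun :: subL(1)]>
[14] <C=(x x), E={x↦3}, S={0↦clo(λx. (x x), ∅), 1↦clo(λx. (x x), ∅), 2↦clo(λx. (x x), ∅), 3↦clo(λx. (x x), ∅)}, K=[subL(1)]>
[15] <C=x, E={x↦3}, S={0↦clo(λx. (x x), ∅), 1↦clo(λx. (x x), ∅), 2↦clo(λx. (x x), ∅), 3↦clo(λx. (x x), ∅)}, K=[arg :: subL(1)]>
→ 15 transitions taken and the configuration is still not final: no result within 15 steps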